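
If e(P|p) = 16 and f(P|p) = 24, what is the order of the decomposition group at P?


|D_P| = e * f
= 16 * 24
= 384

384


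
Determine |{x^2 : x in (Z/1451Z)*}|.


For prime p, the number of non-zero quadratic residues is (p-1)/2.
= (1451-1)/2
= 725

725


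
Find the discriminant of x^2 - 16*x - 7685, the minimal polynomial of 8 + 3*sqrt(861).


The element 8 + 3*sqrt(861) has minimal polynomial:
x^2 - 16*x - 7685
Discriminant = (-16)^2 - 4*(-7685)
= 256 + 30740
= 30996

30996


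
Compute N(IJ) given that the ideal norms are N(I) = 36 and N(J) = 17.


N(IJ) = N(I) * N(J)
= 36 * 17
= 612

612


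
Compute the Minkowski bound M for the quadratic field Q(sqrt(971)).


d = 971, d mod 4 = 3, so disc(K) = 4d = 3884; |disc(K)| = 3884
Real quadratic field, so n = 2, s = r2 = 0, r1 = 2
M = (n!/n^n) * (4/pi)^s * sqrt(|disc(K)|) = (2!/2^2) * (4/pi)^0 * sqrt(3884)
= 0.5 * 1.000000 * 62.321746
= 31.1609

31.1609


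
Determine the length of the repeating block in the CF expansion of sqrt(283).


Run the CF algorithm for sqrt(283).
a_0 = floor(sqrt(283)) = 16; set m_0=0, q_0=1.
Recurrence: m' = q*a - m,  q' = (d - m'^2)/q,  a' = floor((a_0 + m')/q').
  step 1: m=16, q=27, a=1
  step 2: m=11, q=6, a=4
  step 3: m=13, q=19, a=1
  step 4: m=6, q=13, a=1
  step 5: m=7, q=18, a=1
  step 6: m=11, q=9, a=3
  step 7: m=16, q=3, a=10
  step 8: m=14, q=29, a=1
  step 9: m=15, q=2, a=15
  step 10: m=15, q=29, a=1
  step 11: m=14, q=3, a=10
  step 12: m=16, q=9, a=3
  step 13: m=11, q=18, a=1
  step 14: m=7, q=13, a=1
  step 15: m=6, q=19, a=1
  step 16: m=13, q=6, a=4
  step 17: m=11, q=27, a=1
  step 18: m=16, q=1, a=32
a_18 = 2*a_0 = 32, so the period closes here.
sqrt(283) = [16; 1, 4, 1, 1, 1, 3, 10, 1, 15, 1, 10, 3, 1, 1, 1, 4, 1, 32]
Period length = 18

18


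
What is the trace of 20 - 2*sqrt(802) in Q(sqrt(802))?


Tr(a + b*sqrt(d)) = (a + b*sqrt(d)) + (a - b*sqrt(d)) = 2a
= 2 * (20)
= 40

40


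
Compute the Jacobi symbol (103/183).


Compute (103/183) via quadratic reciprocity:
  reciprocity: (103/183) -> -(183/103)
  reduce: (80/103)
  pull out 2: (2/103) = +1  (since 103 mod 8 = 7)
  pull out 2: (2/103) = +1  (since 103 mod 8 = 7)
  pull out 2: (2/103) = +1  (since 103 mod 8 = 7)
  pull out 2: (2/103) = +1  (since 103 mod 8 = 7)
  reciprocity: (5/103) -> +(103/5)
  reduce: (3/5)
  reciprocity: (3/5) -> +(5/3)
  reduce: (2/3)
  pull out 2: (2/3) = -1  (since 3 mod 8 = 3)
  (1/3) = 1
Product of signs = 1

1


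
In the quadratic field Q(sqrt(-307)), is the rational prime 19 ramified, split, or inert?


K = Q(sqrt(-307)). Since d mod 4 = 1, disc(K) = -307.
Check p | disc: -307 mod 19 = 16.
p does not divide disc. Compute Legendre symbol (d/p):
16^((19-1)/2) mod 19 = 1
(d/p) = 1, so p splits: (p) = P*P' with e=1, f=1, g=2.
Therefore p is split.

split


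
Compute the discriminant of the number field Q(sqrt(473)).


For K = Q(sqrt(d)) with d squarefree: disc(K) = d if d = 1 mod 4, and disc(K) = 4d if d = 2 or 3 mod 4.
Here d = 473, and d mod 4 = 1.
d = 1 mod 4 (O_K = Z[(1+sqrt(d))/2]), so disc(K) = d = 473

473


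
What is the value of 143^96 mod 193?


p = 193 is prime and the exponent is (p-1)/2 = 96, so by Euler's criterion 143^96 = (143/193) = +1 or -1 mod 193.
Compute by square-and-multiply:
  96 = 64 + 32 (binary 1100000)
  Repeated squaring mod 193: 143^1 = 143, 143^2 = 184, 143^4 = 81, 143^8 = 192, 143^16 = 1, 143^32 = 1, 143^64 = 1
  143^96 = 143^64 * 143^32 = 1 * 1 mod 193
    1 * 1 = 1 = 1 mod 193
  143^96 = 1 mod 193
Result 1: 143 is a quadratic residue mod 193.
143^96 mod 193 = 1

1


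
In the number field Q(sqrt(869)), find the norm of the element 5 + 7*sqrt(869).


N(a + b*sqrt(d)) = a^2 - d*b^2
= (5)^2 - (869)*(7)^2
= 25 - 42581
= -42556

-42556


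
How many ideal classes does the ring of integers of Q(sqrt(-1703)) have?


K = Q(sqrt(-1703)). d mod 4 = 1, so D = disc(K) = d = -1703
h(K) equals the number of primitive reduced positive-definite forms (a, b, c) = a*x^2 + b*x*y + c*y^2 with b^2 - 4ac = D,
where reduced means |b| <= a <= c, with b >= 0 whenever |b| = a or a = c, and primitive means gcd(a, b, c) = 1.
Reduced forces 3a^2 <= |D| = 1703, so 1 <= a <= 23; b must have the parity of D, and c = (b^2 - D)/(4a) must be an integer >= a.
Enumerate a = 1..23, b in [-a, a]:
  a=1: (1, 1, 426)  [1]
  a=2: (2, -1, 213), (2, 1, 213)  [2]
  a=3: (3, -1, 142), (3, 1, 142)  [2]
  a=4: (4, -3, 107), (4, 3, 107)  [2]
  a=5: none
  a=6: (6, -5, 72), (6, -1, 71), (6, 1, 71), (6, 5, 72)  [4]
  a=7: none
  a=8: (8, -5, 54), (8, 5, 54)  [2]
  a=9: (9, -5, 48), (9, 5, 48)  [2]
  a=10..11: none
  a=12: (12, -11, 38), (12, -5, 36), (12, 5, 36), (12, 11, 38)  [4]
  a=13: (13, 13, 36)  [1]
  a=14..15: none
  a=16: (16, -5, 27), (16, 5, 27)  [2]
  a=17: none
  a=18: (18, -13, 26), (18, -5, 24), (18, 5, 24), (18, 13, 26)  [4]
  a=19: (19, -11, 24), (19, 11, 24)  [2]
  a=20..23: none
Total reduced forms: 1 + 2 + 2 + 2 + 4 + 2 + 2 + 4 + 1 + 2 + 4 + 2 = 28
h = 28

28


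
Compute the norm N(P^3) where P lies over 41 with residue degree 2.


N(P^a) = p^(a*f)
= 41^(3*2)
= 41^6
= 4750104241

4750104241


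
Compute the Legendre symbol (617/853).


p = 853 is prime, so compute (617/853) with the reciprocity algorithm (Jacobi-symbol steps: pull out 2s via (2/n), flip via reciprocity, reduce):
  reciprocity: (617/853) -> +(853/617)
  reduce: (236/617)
  pull out 2: (2/617) = +1  (since 617 mod 8 = 1)
  pull out 2: (2/617) = +1  (since 617 mod 8 = 1)
  reciprocity: (59/617) -> +(617/59)
  reduce: (27/59)
  reciprocity: (27/59) -> -(59/27)
  reduce: (5/27)
  reciprocity: (5/27) -> +(27/5)
  reduce: (2/5)
  pull out 2: (2/5) = -1  (since 5 mod 8 = 5)
  (1/5) = 1
Product of signs = 1
(617/853) = 1

1


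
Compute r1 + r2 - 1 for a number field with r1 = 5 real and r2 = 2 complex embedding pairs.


By Dirichlet's unit theorem:
rank = r1 + r2 - 1
= 5 + 2 - 1
= 6

6


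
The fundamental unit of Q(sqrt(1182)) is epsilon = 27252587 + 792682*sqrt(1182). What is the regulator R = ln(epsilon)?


epsilon = 27252587 + 792682*sqrt(1182)
= 5.4505e+07
R = ln(5.4505e+07)
= 17.8138

17.8138


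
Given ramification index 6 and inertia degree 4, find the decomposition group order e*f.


|D_P| = e * f
= 6 * 4
= 24

24


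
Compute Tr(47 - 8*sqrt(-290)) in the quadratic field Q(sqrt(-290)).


Tr(a + b*sqrt(d)) = (a + b*sqrt(d)) + (a - b*sqrt(d)) = 2a
= 2 * (47)
= 94

94


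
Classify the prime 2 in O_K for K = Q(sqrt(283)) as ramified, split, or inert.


K = Q(sqrt(283)). Since d mod 4 = 3, disc(K) = 1132.
Check p | disc: 1132 mod 2 = 0.
p divides disc, so p ramifies: (p) = P^2 with e=2, f=1, g=1.
Therefore p is ramified.

ramified


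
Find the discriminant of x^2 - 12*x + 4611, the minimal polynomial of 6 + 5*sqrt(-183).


The element 6 + 5*sqrt(-183) has minimal polynomial:
x^2 - 12*x + 4611
Discriminant = (-12)^2 - 4*(4611)
= 144 - 18444
= -18300

-18300


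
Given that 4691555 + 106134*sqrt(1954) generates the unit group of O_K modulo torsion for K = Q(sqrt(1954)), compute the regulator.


epsilon = 4691555 + 106134*sqrt(1954)
= 9.3831e+06
R = ln(9.3831e+06)
= 16.0544

16.0544


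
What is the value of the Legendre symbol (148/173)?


p = 173 is prime, so compute (148/173) with the reciprocity algorithm (Jacobi-symbol steps: pull out 2s via (2/n), flip via reciprocity, reduce):
  pull out 2: (2/173) = -1  (since 173 mod 8 = 5)
  pull out 2: (2/173) = -1  (since 173 mod 8 = 5)
  reciprocity: (37/173) -> +(173/37)
  reduce: (25/37)
  reciprocity: (25/37) -> +(37/25)
  reduce: (12/25)
  pull out 2: (2/25) = +1  (since 25 mod 8 = 1)
  pull out 2: (2/25) = +1  (since 25 mod 8 = 1)
  reciprocity: (3/25) -> +(25/3)
  reduce: (1/3)
  (1/3) = 1
Product of signs = 1
(148/173) = 1

1


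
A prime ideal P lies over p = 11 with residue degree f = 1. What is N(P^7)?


N(P^a) = p^(a*f)
= 11^(7*1)
= 11^7
= 19487171

19487171


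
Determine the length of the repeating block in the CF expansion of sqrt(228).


Run the CF algorithm for sqrt(228).
a_0 = floor(sqrt(228)) = 15; set m_0=0, q_0=1.
Recurrence: m' = q*a - m,  q' = (d - m'^2)/q,  a' = floor((a_0 + m')/q').
  step 1: m=15, q=3, a=10
  step 2: m=15, q=1, a=30
a_2 = 2*a_0 = 30, so the period closes here.
sqrt(228) = [15; 10, 30]
Period length = 2

2


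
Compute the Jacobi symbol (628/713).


Compute (628/713) via quadratic reciprocity:
  pull out 2: (2/713) = +1  (since 713 mod 8 = 1)
  pull out 2: (2/713) = +1  (since 713 mod 8 = 1)
  reciprocity: (157/713) -> +(713/157)
  reduce: (85/157)
  reciprocity: (85/157) -> +(157/85)
  reduce: (72/85)
  pull out 2: (2/85) = -1  (since 85 mod 8 = 5)
  pull out 2: (2/85) = -1  (since 85 mod 8 = 5)
  pull out 2: (2/85) = -1  (since 85 mod 8 = 5)
  reciprocity: (9/85) -> +(85/9)
  reduce: (4/9)
  pull out 2: (2/9) = +1  (since 9 mod 8 = 1)
  pull out 2: (2/9) = +1  (since 9 mod 8 = 1)
  (1/9) = 1
Product of signs = -1

-1


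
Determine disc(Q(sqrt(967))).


For K = Q(sqrt(d)) with d squarefree: disc(K) = d if d = 1 mod 4, and disc(K) = 4d if d = 2 or 3 mod 4.
Here d = 967, and d mod 4 = 3.
d = 3 mod 4, not 1 (O_K = Z[sqrt(d)]), so disc(K) = 4d = 4 * (967) = 3868

3868


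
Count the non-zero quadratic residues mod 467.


For prime p, the number of non-zero quadratic residues is (p-1)/2.
= (467-1)/2
= 233

233


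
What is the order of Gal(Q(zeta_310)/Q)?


|Gal(Q(zeta_310)/Q)| = phi(310)
= 120

120


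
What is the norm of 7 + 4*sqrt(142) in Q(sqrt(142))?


N(a + b*sqrt(d)) = a^2 - d*b^2
= (7)^2 - (142)*(4)^2
= 49 - 2272
= -2223

-2223


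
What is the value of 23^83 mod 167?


p = 167 is prime and the exponent is (p-1)/2 = 83, so by Euler's criterion 23^83 = (23/167) = +1 or -1 mod 167.
Compute by square-and-multiply:
  83 = 64 + 16 + 2 + 1 (binary 1010011)
  Repeated squaring mod 167: 23^1 = 23, 23^2 = 28, 23^4 = 116, 23^8 = 96, 23^16 = 31, 23^32 = 126, 23^64 = 11
  23^83 = 23^64 * 23^16 * 23^2 * 23^1 = 11 * 31 * 28 * 23 mod 167
    11 * 31 = 341 = 7 mod 167
    7 * 28 = 196 = 29 mod 167
    29 * 23 = 667 = 166 mod 167
  23^83 = 166 mod 167
Result 166 = p - 1 = -1 mod 167: 23 is a quadratic non-residue mod 167. As a residue in [0, p-1] the value is 166.
23^83 mod 167 = 166

166


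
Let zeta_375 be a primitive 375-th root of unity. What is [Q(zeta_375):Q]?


The degree equals Euler's totient phi(375).
375 = 3 * 5^3
phi(375) = 200

200


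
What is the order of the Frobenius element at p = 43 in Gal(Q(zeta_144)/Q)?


The Frobenius at p in Gal(Q(zeta_n)/Q) = (Z/nZ)* is the class of p, so its order is ord_144(43), the smallest k >= 1 with 43^k = 1 mod 144.
n = 144 = 2^4 * 3^2, phi(144) = 48; the order divides phi(n).
Divisors of 48: 1, 2, 3, 4, 6, 8, 12, 16, 24, 48
Repeated squaring mod 144: 43^1 = 43, 43^2 = 121, 43^4 = 97, 43^8 = 49, 43^16 = 97, 43^32 = 49
Test divisors in increasing order:
  k=1: 43^1 = 43 mod 144
  k=2: 43^2 = 121 mod 144
  k=3: 43^3 = 121 * 43 = 19 mod 144
  k=4: 43^4 = 97 mod 144
  k=6: 43^6 = 97 * 121 = 73 mod 144
  k=8: 43^8 = 49 mod 144
  k=12: 43^12 = 49 * 97 = 1 mod 144  <- first divisor giving 1
Order = 12

12


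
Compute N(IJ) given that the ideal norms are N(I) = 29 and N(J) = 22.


N(IJ) = N(I) * N(J)
= 29 * 22
= 638

638


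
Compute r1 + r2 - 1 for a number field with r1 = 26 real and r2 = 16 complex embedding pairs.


By Dirichlet's unit theorem:
rank = r1 + r2 - 1
= 26 + 16 - 1
= 41

41


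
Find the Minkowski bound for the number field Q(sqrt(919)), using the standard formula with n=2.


d = 919, d mod 4 = 3, so disc(K) = 4d = 3676; |disc(K)| = 3676
Real quadratic field, so n = 2, s = r2 = 0, r1 = 2
M = (n!/n^n) * (4/pi)^s * sqrt(|disc(K)|) = (2!/2^2) * (4/pi)^0 * sqrt(3676)
= 0.5 * 1.000000 * 60.630026
= 30.3150

30.3150


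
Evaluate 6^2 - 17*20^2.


x^2 - d*y^2
= 6^2 - 17*20^2
= 36 - 6800
= -6764

-6764


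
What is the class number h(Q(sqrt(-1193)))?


K = Q(sqrt(-1193)). d mod 4 = 3, so D = disc(K) = 4d = -4772
h(K) equals the number of primitive reduced positive-definite forms (a, b, c) = a*x^2 + b*x*y + c*y^2 with b^2 - 4ac = D,
where reduced means |b| <= a <= c, with b >= 0 whenever |b| = a or a = c, and primitive means gcd(a, b, c) = 1.
Reduced forces 3a^2 <= |D| = 4772, so 1 <= a <= 39; b must have the parity of D, and c = (b^2 - D)/(4a) must be an integer >= a.
Enumerate a = 1..39, b in [-a, a]:
  a=1: (1, 0, 1193)  [1]
  a=2: (2, 2, 597)  [1]
  a=3: (3, -2, 398), (3, 2, 398)  [2]
  a=4..5: none
  a=6: (6, -2, 199), (6, 2, 199)  [2]
  a=7: (7, -4, 171), (7, 4, 171)  [2]
  a=8: none
  a=9: (9, -4, 133), (9, 4, 133)  [2]
  a=10..12: none
  a=13: (13, -8, 93), (13, 8, 93)  [2]
  a=14: (14, -10, 87), (14, 10, 87)  [2]
  a=15..17: none
  a=18: (18, -14, 69), (18, 14, 69)  [2]
  a=19: (19, -4, 63), (19, 4, 63)  [2]
  a=20: none
  a=21: (21, -10, 58), (21, -4, 57), (21, 4, 57), (21, 10, 58)  [4]
  a=22: none
  a=23: (23, -14, 54), (23, 14, 54)  [2]
  a=24..25: none
  a=26: (26, -18, 49), (26, 18, 49)  [2]
  a=27: (27, -14, 46), (27, 14, 46)  [2]
  a=28: none
  a=29: (29, -10, 42), (29, 10, 42)  [2]
  a=30: none
  a=31: (31, -8, 39), (31, 8, 39)  [2]
  a=32..36: none
  a=37: (37, -36, 41), (37, 36, 41)  [2]
  a=38: (38, -34, 39), (38, 34, 39)  [2]
  a=39: none
Total reduced forms: 1 + 1 + 2 + 2 + 2 + 2 + 2 + 2 + 2 + 2 + 4 + 2 + 2 + 2 + 2 + 2 + 2 + 2 = 36
h = 36

36


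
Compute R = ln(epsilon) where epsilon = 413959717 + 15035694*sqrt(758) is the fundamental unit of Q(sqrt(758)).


epsilon = 413959717 + 15035694*sqrt(758)
= 8.2792e+08
R = ln(8.2792e+08)
= 20.5344

20.5344


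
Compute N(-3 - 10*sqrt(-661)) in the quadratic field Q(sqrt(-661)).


N(a + b*sqrt(d)) = a^2 - d*b^2
= (-3)^2 - (-661)*(-10)^2
= 9 + 66100
= 66109

66109


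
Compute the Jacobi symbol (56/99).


Compute (56/99) via quadratic reciprocity:
  pull out 2: (2/99) = -1  (since 99 mod 8 = 3)
  pull out 2: (2/99) = -1  (since 99 mod 8 = 3)
  pull out 2: (2/99) = -1  (since 99 mod 8 = 3)
  reciprocity: (7/99) -> -(99/7)
  reduce: (1/7)
  (1/7) = 1
Product of signs = 1

1


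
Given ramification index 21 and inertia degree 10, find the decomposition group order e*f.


|D_P| = e * f
= 21 * 10
= 210

210


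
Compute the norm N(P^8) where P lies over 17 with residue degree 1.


N(P^a) = p^(a*f)
= 17^(8*1)
= 17^8
= 6975757441

6975757441


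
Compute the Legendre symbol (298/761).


p = 761 is prime, so compute (298/761) with the reciprocity algorithm (Jacobi-symbol steps: pull out 2s via (2/n), flip via reciprocity, reduce):
  pull out 2: (2/761) = +1  (since 761 mod 8 = 1)
  reciprocity: (149/761) -> +(761/149)
  reduce: (16/149)
  pull out 2: (2/149) = -1  (since 149 mod 8 = 5)
  pull out 2: (2/149) = -1  (since 149 mod 8 = 5)
  pull out 2: (2/149) = -1  (since 149 mod 8 = 5)
  pull out 2: (2/149) = -1  (since 149 mod 8 = 5)
  (1/149) = 1
Product of signs = 1
(298/761) = 1

1


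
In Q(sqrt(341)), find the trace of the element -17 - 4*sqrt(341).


Tr(a + b*sqrt(d)) = (a + b*sqrt(d)) + (a - b*sqrt(d)) = 2a
= 2 * (-17)
= -34

-34


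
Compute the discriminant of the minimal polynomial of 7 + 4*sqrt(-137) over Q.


The element 7 + 4*sqrt(-137) has minimal polynomial:
x^2 - 14*x + 2241
Discriminant = (-14)^2 - 4*(2241)
= 196 - 8964
= -8768

-8768


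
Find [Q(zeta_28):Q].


The degree equals Euler's totient phi(28).
28 = 2^2 * 7
phi(28) = 12

12


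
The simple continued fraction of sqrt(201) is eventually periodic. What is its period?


Run the CF algorithm for sqrt(201).
a_0 = floor(sqrt(201)) = 14; set m_0=0, q_0=1.
Recurrence: m' = q*a - m,  q' = (d - m'^2)/q,  a' = floor((a_0 + m')/q').
  step 1: m=14, q=5, a=5
  step 2: m=11, q=16, a=1
  step 3: m=5, q=11, a=1
  step 4: m=6, q=15, a=1
  step 5: m=9, q=8, a=2
  step 6: m=7, q=19, a=1
  step 7: m=12, q=3, a=8
  step 8: m=12, q=19, a=1
  step 9: m=7, q=8, a=2
  step 10: m=9, q=15, a=1
  step 11: m=6, q=11, a=1
  step 12: m=5, q=16, a=1
  step 13: m=11, q=5, a=5
  step 14: m=14, q=1, a=28
a_14 = 2*a_0 = 28, so the period closes here.
sqrt(201) = [14; 5, 1, 1, 1, 2, 1, 8, 1, 2, 1, 1, 1, 5, 28]
Period length = 14

14


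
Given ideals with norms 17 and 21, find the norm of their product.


N(IJ) = N(I) * N(J)
= 17 * 21
= 357

357


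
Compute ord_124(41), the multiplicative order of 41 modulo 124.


We want ord_124(41), the smallest k >= 1 with 41^k = 1 mod 124.
n = 124 = 2^2 * 31, phi(124) = 60; the order divides phi(n).
Divisors of 60: 1, 2, 3, 4, 5, 6, 10, 12, 15, 20, 30, 60
Repeated squaring mod 124: 41^1 = 41, 41^2 = 69, 41^4 = 49, 41^8 = 45, 41^16 = 41, 41^32 = 69
Test divisors in increasing order:
  k=1: 41^1 = 41 mod 124
  k=2: 41^2 = 69 mod 124
  k=3: 41^3 = 69 * 41 = 101 mod 124
  k=4: 41^4 = 49 mod 124
  k=5: 41^5 = 49 * 41 = 25 mod 124
  k=6: 41^6 = 49 * 69 = 33 mod 124
  k=10: 41^10 = 45 * 69 = 5 mod 124
  k=12: 41^12 = 45 * 49 = 97 mod 124
  k=15: 41^15 = 45 * 49 * 69 * 41 = 1 mod 124  <- first divisor giving 1
Order = 15

15


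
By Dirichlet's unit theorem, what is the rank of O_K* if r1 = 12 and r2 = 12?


By Dirichlet's unit theorem:
rank = r1 + r2 - 1
= 12 + 12 - 1
= 23

23


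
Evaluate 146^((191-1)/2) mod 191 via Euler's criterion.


p = 191 is prime and the exponent is (p-1)/2 = 95, so by Euler's criterion 146^95 = (146/191) = +1 or -1 mod 191.
Compute by square-and-multiply:
  95 = 64 + 16 + 8 + 4 + 2 + 1 (binary 1011111)
  Repeated squaring mod 191: 146^1 = 146, 146^2 = 115, 146^4 = 46, 146^8 = 15, 146^16 = 34, 146^32 = 10, 146^64 = 100
  146^95 = 146^64 * 146^16 * 146^8 * 146^4 * 146^2 * 146^1 = 100 * 34 * 15 * 46 * 115 * 146 mod 191
    100 * 34 = 3400 = 153 mod 191
    153 * 15 = 2295 = 3 mod 191
    3 * 46 = 138 = 138 mod 191
    138 * 115 = 15870 = 17 mod 191
    17 * 146 = 2482 = 190 mod 191
  146^95 = 190 mod 191
Result 190 = p - 1 = -1 mod 191: 146 is a quadratic non-residue mod 191. As a residue in [0, p-1] the value is 190.
146^95 mod 191 = 190

190


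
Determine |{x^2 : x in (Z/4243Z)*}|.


For prime p, the number of non-zero quadratic residues is (p-1)/2.
= (4243-1)/2
= 2121

2121


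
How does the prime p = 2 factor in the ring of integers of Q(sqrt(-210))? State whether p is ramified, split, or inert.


K = Q(sqrt(-210)). Since d mod 4 = 2, disc(K) = -840.
Check p | disc: -840 mod 2 = 0.
p divides disc, so p ramifies: (p) = P^2 with e=2, f=1, g=1.
Therefore p is ramified.

ramified


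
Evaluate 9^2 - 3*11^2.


x^2 - d*y^2
= 9^2 - 3*11^2
= 81 - 363
= -282

-282


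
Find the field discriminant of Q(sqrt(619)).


For K = Q(sqrt(d)) with d squarefree: disc(K) = d if d = 1 mod 4, and disc(K) = 4d if d = 2 or 3 mod 4.
Here d = 619, and d mod 4 = 3.
d = 3 mod 4, not 1 (O_K = Z[sqrt(d)]), so disc(K) = 4d = 4 * (619) = 2476

2476


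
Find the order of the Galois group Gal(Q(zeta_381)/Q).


|Gal(Q(zeta_381)/Q)| = phi(381)
= 252

252


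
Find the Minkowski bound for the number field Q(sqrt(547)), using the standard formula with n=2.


d = 547, d mod 4 = 3, so disc(K) = 4d = 2188; |disc(K)| = 2188
Real quadratic field, so n = 2, s = r2 = 0, r1 = 2
M = (n!/n^n) * (4/pi)^s * sqrt(|disc(K)|) = (2!/2^2) * (4/pi)^0 * sqrt(2188)
= 0.5 * 1.000000 * 46.776062
= 23.3880

23.3880


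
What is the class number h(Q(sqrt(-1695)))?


K = Q(sqrt(-1695)). d mod 4 = 1, so D = disc(K) = d = -1695
h(K) equals the number of primitive reduced positive-definite forms (a, b, c) = a*x^2 + b*x*y + c*y^2 with b^2 - 4ac = D,
where reduced means |b| <= a <= c, with b >= 0 whenever |b| = a or a = c, and primitive means gcd(a, b, c) = 1.
Reduced forces 3a^2 <= |D| = 1695, so 1 <= a <= 23; b must have the parity of D, and c = (b^2 - D)/(4a) must be an integer >= a.
Enumerate a = 1..23, b in [-a, a]:
  a=1: (1, 1, 424)  [1]
  a=2: (2, -1, 212), (2, 1, 212)  [2]
  a=3: (3, 3, 142)  [1]
  a=4: (4, -1, 106), (4, 1, 106)  [2]
  a=5: (5, 5, 86)  [1]
  a=6: (6, -3, 71), (6, 3, 71)  [2]
  a=7: none
  a=8: (8, -1, 53), (8, 1, 53)  [2]
  a=9: none
  a=10: (10, -5, 43), (10, 5, 43)  [2]
  a=11: none
  a=12: (12, -9, 37), (12, 9, 37)  [2]
  a=13..14: none
  a=15: (15, 15, 32)  [1]
  a=16: (16, -15, 30), (16, 15, 30)  [2]
  a=17..19: none
  a=20: (20, -15, 24), (20, 15, 24)  [2]
  a=21..23: none
Total reduced forms: 1 + 2 + 1 + 2 + 1 + 2 + 2 + 2 + 2 + 1 + 2 + 2 = 20
h = 20

20


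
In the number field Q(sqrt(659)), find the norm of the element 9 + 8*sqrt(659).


N(a + b*sqrt(d)) = a^2 - d*b^2
= (9)^2 - (659)*(8)^2
= 81 - 42176
= -42095

-42095


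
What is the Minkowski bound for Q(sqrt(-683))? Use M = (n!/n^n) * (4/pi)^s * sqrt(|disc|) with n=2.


d = -683, d mod 4 = 1, so disc(K) = d = -683; |disc(K)| = 683
Imaginary quadratic field, so n = 2, s = r2 = 1, r1 = 0
M = (n!/n^n) * (4/pi)^s * sqrt(|disc(K)|) = (2!/2^2) * (4/pi)^1 * sqrt(683)
= 0.5 * 1.273240 * 26.134269
= 16.6376

16.6376


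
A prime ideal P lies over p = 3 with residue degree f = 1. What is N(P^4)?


N(P^a) = p^(a*f)
= 3^(4*1)
= 3^4
= 81

81


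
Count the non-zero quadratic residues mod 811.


For prime p, the number of non-zero quadratic residues is (p-1)/2.
= (811-1)/2
= 405

405


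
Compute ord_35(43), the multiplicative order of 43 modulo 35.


We want ord_35(43), the smallest k >= 1 with 43^k = 1 mod 35.
n = 35 = 5 * 7, phi(35) = 24; the order divides phi(n).
Divisors of 24: 1, 2, 3, 4, 6, 8, 12, 24
Repeated squaring mod 35: 43^1 = 8, 43^2 = 29, 43^4 = 1, 43^8 = 1, 43^16 = 1
Test divisors in increasing order:
  k=1: 43^1 = 8 mod 35
  k=2: 43^2 = 29 mod 35
  k=3: 43^3 = 29 * 8 = 22 mod 35
  k=4: 43^4 = 1 mod 35  <- first divisor giving 1
Order = 4

4


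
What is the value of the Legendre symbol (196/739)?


p = 739 is prime, so compute (196/739) with the reciprocity algorithm (Jacobi-symbol steps: pull out 2s via (2/n), flip via reciprocity, reduce):
  pull out 2: (2/739) = -1  (since 739 mod 8 = 3)
  pull out 2: (2/739) = -1  (since 739 mod 8 = 3)
  reciprocity: (49/739) -> +(739/49)
  reduce: (4/49)
  pull out 2: (2/49) = +1  (since 49 mod 8 = 1)
  pull out 2: (2/49) = +1  (since 49 mod 8 = 1)
  (1/49) = 1
Product of signs = 1
(196/739) = 1

1


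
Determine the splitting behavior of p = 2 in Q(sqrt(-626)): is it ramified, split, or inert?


K = Q(sqrt(-626)). Since d mod 4 = 2, disc(K) = -2504.
Check p | disc: -2504 mod 2 = 0.
p divides disc, so p ramifies: (p) = P^2 with e=2, f=1, g=1.
Therefore p is ramified.

ramified


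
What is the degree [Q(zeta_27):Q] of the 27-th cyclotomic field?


The degree equals Euler's totient phi(27).
27 = 3^3
phi(27) = 18

18


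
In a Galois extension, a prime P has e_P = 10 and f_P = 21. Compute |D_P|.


|D_P| = e * f
= 10 * 21
= 210

210


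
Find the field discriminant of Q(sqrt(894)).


For K = Q(sqrt(d)) with d squarefree: disc(K) = d if d = 1 mod 4, and disc(K) = 4d if d = 2 or 3 mod 4.
Here d = 894, and d mod 4 = 2.
d = 2 mod 4, not 1 (O_K = Z[sqrt(d)]), so disc(K) = 4d = 4 * (894) = 3576

3576


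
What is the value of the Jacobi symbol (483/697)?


Compute (483/697) via quadratic reciprocity:
  reciprocity: (483/697) -> +(697/483)
  reduce: (214/483)
  pull out 2: (2/483) = -1  (since 483 mod 8 = 3)
  reciprocity: (107/483) -> -(483/107)
  reduce: (55/107)
  reciprocity: (55/107) -> -(107/55)
  reduce: (52/55)
  pull out 2: (2/55) = +1  (since 55 mod 8 = 7)
  pull out 2: (2/55) = +1  (since 55 mod 8 = 7)
  reciprocity: (13/55) -> +(55/13)
  reduce: (3/13)
  reciprocity: (3/13) -> +(13/3)
  reduce: (1/3)
  (1/3) = 1
Product of signs = -1

-1


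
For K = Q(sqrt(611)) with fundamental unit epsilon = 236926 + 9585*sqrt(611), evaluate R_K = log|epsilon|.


epsilon = 236926 + 9585*sqrt(611)
= 473852.0000
R = ln(473852.0000)
= 13.0687

13.0687


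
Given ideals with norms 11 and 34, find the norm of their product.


N(IJ) = N(I) * N(J)
= 11 * 34
= 374

374


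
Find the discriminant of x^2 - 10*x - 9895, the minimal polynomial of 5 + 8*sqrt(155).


The element 5 + 8*sqrt(155) has minimal polynomial:
x^2 - 10*x - 9895
Discriminant = (-10)^2 - 4*(-9895)
= 100 + 39580
= 39680

39680


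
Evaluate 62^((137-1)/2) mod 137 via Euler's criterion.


p = 137 is prime and the exponent is (p-1)/2 = 68, so by Euler's criterion 62^68 = (62/137) = +1 or -1 mod 137.
Compute by square-and-multiply:
  68 = 64 + 4 (binary 1000100)
  Repeated squaring mod 137: 62^1 = 62, 62^2 = 8, 62^4 = 64, 62^8 = 123, 62^16 = 59, 62^32 = 56, 62^64 = 122
  62^68 = 62^64 * 62^4 = 122 * 64 mod 137
    122 * 64 = 7808 = 136 mod 137
  62^68 = 136 mod 137
Result 136 = p - 1 = -1 mod 137: 62 is a quadratic non-residue mod 137. As a residue in [0, p-1] the value is 136.
62^68 mod 137 = 136

136


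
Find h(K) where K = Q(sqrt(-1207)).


K = Q(sqrt(-1207)). d mod 4 = 1, so D = disc(K) = d = -1207
h(K) equals the number of primitive reduced positive-definite forms (a, b, c) = a*x^2 + b*x*y + c*y^2 with b^2 - 4ac = D,
where reduced means |b| <= a <= c, with b >= 0 whenever |b| = a or a = c, and primitive means gcd(a, b, c) = 1.
Reduced forces 3a^2 <= |D| = 1207, so 1 <= a <= 20; b must have the parity of D, and c = (b^2 - D)/(4a) must be an integer >= a.
Enumerate a = 1..20, b in [-a, a]:
  a=1: (1, 1, 302)  [1]
  a=2: (2, -1, 151), (2, 1, 151)  [2]
  a=3: none
  a=4: (4, -3, 76), (4, 3, 76)  [2]
  a=5..6: none
  a=7: (7, -5, 44), (7, 5, 44)  [2]
  a=8: (8, -3, 38), (8, 3, 38)  [2]
  a=9..10: none
  a=11: (11, -5, 28), (11, 5, 28)  [2]
  a=12..13: none
  a=14: (14, -9, 23), (14, -5, 22), (14, 5, 22), (14, 9, 23)  [4]
  a=15: none
  a=16: (16, -3, 19), (16, 3, 19)  [2]
  a=17: (17, 17, 22)  [1]
  a=18..20: none
Total reduced forms: 1 + 2 + 2 + 2 + 2 + 2 + 4 + 2 + 1 = 18
h = 18

18


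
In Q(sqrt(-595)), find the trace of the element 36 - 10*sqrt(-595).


Tr(a + b*sqrt(d)) = (a + b*sqrt(d)) + (a - b*sqrt(d)) = 2a
= 2 * (36)
= 72

72


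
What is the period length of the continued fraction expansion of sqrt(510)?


Run the CF algorithm for sqrt(510).
a_0 = floor(sqrt(510)) = 22; set m_0=0, q_0=1.
Recurrence: m' = q*a - m,  q' = (d - m'^2)/q,  a' = floor((a_0 + m')/q').
  step 1: m=22, q=26, a=1
  step 2: m=4, q=19, a=1
  step 3: m=15, q=15, a=2
  step 4: m=15, q=19, a=1
  step 5: m=4, q=26, a=1
  step 6: m=22, q=1, a=44
a_6 = 2*a_0 = 44, so the period closes here.
sqrt(510) = [22; 1, 1, 2, 1, 1, 44]
Period length = 6

6


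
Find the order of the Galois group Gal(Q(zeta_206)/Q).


|Gal(Q(zeta_206)/Q)| = phi(206)
= 102

102


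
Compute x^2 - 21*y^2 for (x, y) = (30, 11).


x^2 - d*y^2
= 30^2 - 21*11^2
= 900 - 2541
= -1641

-1641


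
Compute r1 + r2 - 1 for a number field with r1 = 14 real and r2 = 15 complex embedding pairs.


By Dirichlet's unit theorem:
rank = r1 + r2 - 1
= 14 + 15 - 1
= 28

28


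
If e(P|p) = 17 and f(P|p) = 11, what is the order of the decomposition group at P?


|D_P| = e * f
= 17 * 11
= 187

187


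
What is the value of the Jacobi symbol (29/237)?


Compute (29/237) via quadratic reciprocity:
  reciprocity: (29/237) -> +(237/29)
  reduce: (5/29)
  reciprocity: (5/29) -> +(29/5)
  reduce: (4/5)
  pull out 2: (2/5) = -1  (since 5 mod 8 = 5)
  pull out 2: (2/5) = -1  (since 5 mod 8 = 5)
  (1/5) = 1
Product of signs = 1

1


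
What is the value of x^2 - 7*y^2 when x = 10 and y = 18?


x^2 - d*y^2
= 10^2 - 7*18^2
= 100 - 2268
= -2168

-2168


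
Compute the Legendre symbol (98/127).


p = 127 is prime, so compute (98/127) with the reciprocity algorithm (Jacobi-symbol steps: pull out 2s via (2/n), flip via reciprocity, reduce):
  pull out 2: (2/127) = +1  (since 127 mod 8 = 7)
  reciprocity: (49/127) -> +(127/49)
  reduce: (29/49)
  reciprocity: (29/49) -> +(49/29)
  reduce: (20/29)
  pull out 2: (2/29) = -1  (since 29 mod 8 = 5)
  pull out 2: (2/29) = -1  (since 29 mod 8 = 5)
  reciprocity: (5/29) -> +(29/5)
  reduce: (4/5)
  pull out 2: (2/5) = -1  (since 5 mod 8 = 5)
  pull out 2: (2/5) = -1  (since 5 mod 8 = 5)
  (1/5) = 1
Product of signs = 1
(98/127) = 1

1


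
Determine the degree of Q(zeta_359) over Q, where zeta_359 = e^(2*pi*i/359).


The degree equals Euler's totient phi(359).
359 = 359
phi(359) = 358

358


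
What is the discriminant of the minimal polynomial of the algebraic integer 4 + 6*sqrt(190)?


The element 4 + 6*sqrt(190) has minimal polynomial:
x^2 - 8*x - 6824
Discriminant = (-8)^2 - 4*(-6824)
= 64 + 27296
= 27360

27360


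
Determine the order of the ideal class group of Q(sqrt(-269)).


K = Q(sqrt(-269)). d mod 4 = 3, so D = disc(K) = 4d = -1076
h(K) equals the number of primitive reduced positive-definite forms (a, b, c) = a*x^2 + b*x*y + c*y^2 with b^2 - 4ac = D,
where reduced means |b| <= a <= c, with b >= 0 whenever |b| = a or a = c, and primitive means gcd(a, b, c) = 1.
Reduced forces 3a^2 <= |D| = 1076, so 1 <= a <= 18; b must have the parity of D, and c = (b^2 - D)/(4a) must be an integer >= a.
Enumerate a = 1..18, b in [-a, a]:
  a=1: (1, 0, 269)  [1]
  a=2: (2, 2, 135)  [1]
  a=3: (3, -2, 90), (3, 2, 90)  [2]
  a=4: none
  a=5: (5, -2, 54), (5, 2, 54)  [2]
  a=6: (6, -2, 45), (6, 2, 45)  [2]
  a=7: (7, -4, 39), (7, 4, 39)  [2]
  a=8: none
  a=9: (9, -2, 30), (9, 2, 30)  [2]
  a=10: (10, -2, 27), (10, 2, 27)  [2]
  a=11..12: none
  a=13: (13, -4, 21), (13, 4, 21)  [2]
  a=14: (14, -10, 21), (14, 10, 21)  [2]
  a=15: (15, -8, 19), (15, -2, 18), (15, 2, 18), (15, 8, 19)  [4]
  a=16..18: none
Total reduced forms: 1 + 1 + 2 + 2 + 2 + 2 + 2 + 2 + 2 + 2 + 4 = 22
h = 22

22


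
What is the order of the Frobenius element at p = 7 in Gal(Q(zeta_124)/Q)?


The Frobenius at p in Gal(Q(zeta_n)/Q) = (Z/nZ)* is the class of p, so its order is ord_124(7), the smallest k >= 1 with 7^k = 1 mod 124.
n = 124 = 2^2 * 31, phi(124) = 60; the order divides phi(n).
Divisors of 60: 1, 2, 3, 4, 5, 6, 10, 12, 15, 20, 30, 60
Repeated squaring mod 124: 7^1 = 7, 7^2 = 49, 7^4 = 45, 7^8 = 41, 7^16 = 69, 7^32 = 49
Test divisors in increasing order:
  k=1: 7^1 = 7 mod 124
  k=2: 7^2 = 49 mod 124
  k=3: 7^3 = 49 * 7 = 95 mod 124
  k=4: 7^4 = 45 mod 124
  k=5: 7^5 = 45 * 7 = 67 mod 124
  k=6: 7^6 = 45 * 49 = 97 mod 124
  k=10: 7^10 = 41 * 49 = 25 mod 124
  k=12: 7^12 = 41 * 45 = 109 mod 124
  k=15: 7^15 = 41 * 45 * 49 * 7 = 63 mod 124
  k=20: 7^20 = 69 * 45 = 5 mod 124
  k=30: 7^30 = 69 * 41 * 45 * 49 = 1 mod 124  <- first divisor giving 1
Order = 30

30


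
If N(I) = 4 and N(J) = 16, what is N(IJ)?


N(IJ) = N(I) * N(J)
= 4 * 16
= 64

64


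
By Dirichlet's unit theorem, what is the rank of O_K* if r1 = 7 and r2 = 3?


By Dirichlet's unit theorem:
rank = r1 + r2 - 1
= 7 + 3 - 1
= 9

9


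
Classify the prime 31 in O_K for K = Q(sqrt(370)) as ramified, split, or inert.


K = Q(sqrt(370)). Since d mod 4 = 2, disc(K) = 1480.
Check p | disc: 1480 mod 31 = 23.
p does not divide disc. Compute Legendre symbol (d/p):
29^((31-1)/2) mod 31 = -1
(d/p) = -1, so p is inert: (p) stays prime with e=1, f=2, g=1.
Therefore p is inert.

inert


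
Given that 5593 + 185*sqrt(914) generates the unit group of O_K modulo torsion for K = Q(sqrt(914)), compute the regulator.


epsilon = 5593 + 185*sqrt(914)
= 11186.0001
R = ln(11186.0001)
= 9.3224

9.3224


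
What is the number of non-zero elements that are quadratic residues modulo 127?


For prime p, the number of non-zero quadratic residues is (p-1)/2.
= (127-1)/2
= 63

63


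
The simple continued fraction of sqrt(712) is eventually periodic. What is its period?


Run the CF algorithm for sqrt(712).
a_0 = floor(sqrt(712)) = 26; set m_0=0, q_0=1.
Recurrence: m' = q*a - m,  q' = (d - m'^2)/q,  a' = floor((a_0 + m')/q').
  step 1: m=26, q=36, a=1
  step 2: m=10, q=17, a=2
  step 3: m=24, q=8, a=6
  step 4: m=24, q=17, a=2
  step 5: m=10, q=36, a=1
  step 6: m=26, q=1, a=52
a_6 = 2*a_0 = 52, so the period closes here.
sqrt(712) = [26; 1, 2, 6, 2, 1, 52]
Period length = 6

6


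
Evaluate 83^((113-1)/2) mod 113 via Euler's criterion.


p = 113 is prime and the exponent is (p-1)/2 = 56, so by Euler's criterion 83^56 = (83/113) = +1 or -1 mod 113.
Compute by square-and-multiply:
  56 = 32 + 16 + 8 (binary 111000)
  Repeated squaring mod 113: 83^1 = 83, 83^2 = 109, 83^4 = 16, 83^8 = 30, 83^16 = 109, 83^32 = 16
  83^56 = 83^32 * 83^16 * 83^8 = 16 * 109 * 30 mod 113
    16 * 109 = 1744 = 49 mod 113
    49 * 30 = 1470 = 1 mod 113
  83^56 = 1 mod 113
Result 1: 83 is a quadratic residue mod 113.
83^56 mod 113 = 1

1


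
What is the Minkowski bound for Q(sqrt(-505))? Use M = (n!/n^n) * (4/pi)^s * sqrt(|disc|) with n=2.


d = -505, d mod 4 = 3, so disc(K) = 4d = -2020; |disc(K)| = 2020
Imaginary quadratic field, so n = 2, s = r2 = 1, r1 = 0
M = (n!/n^n) * (4/pi)^s * sqrt(|disc(K)|) = (2!/2^2) * (4/pi)^1 * sqrt(2020)
= 0.5 * 1.273240 * 44.944410
= 28.6125

28.6125


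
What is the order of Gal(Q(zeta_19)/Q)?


|Gal(Q(zeta_19)/Q)| = phi(19)
= 18

18


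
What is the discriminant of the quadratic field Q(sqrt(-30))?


For K = Q(sqrt(d)) with d squarefree: disc(K) = d if d = 1 mod 4, and disc(K) = 4d if d = 2 or 3 mod 4.
Here d = -30, and d mod 4 = 2.
d = 2 mod 4, not 1 (O_K = Z[sqrt(d)]), so disc(K) = 4d = 4 * (-30) = -120

-120


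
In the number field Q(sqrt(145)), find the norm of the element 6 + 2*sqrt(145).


N(a + b*sqrt(d)) = a^2 - d*b^2
= (6)^2 - (145)*(2)^2
= 36 - 580
= -544

-544


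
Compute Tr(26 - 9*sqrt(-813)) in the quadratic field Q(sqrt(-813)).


Tr(a + b*sqrt(d)) = (a + b*sqrt(d)) + (a - b*sqrt(d)) = 2a
= 2 * (26)
= 52

52


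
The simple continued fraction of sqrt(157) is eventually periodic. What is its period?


Run the CF algorithm for sqrt(157).
a_0 = floor(sqrt(157)) = 12; set m_0=0, q_0=1.
Recurrence: m' = q*a - m,  q' = (d - m'^2)/q,  a' = floor((a_0 + m')/q').
  step 1: m=12, q=13, a=1
  step 2: m=1, q=12, a=1
  step 3: m=11, q=3, a=7
  step 4: m=10, q=19, a=1
  step 5: m=9, q=4, a=5
  step 6: m=11, q=9, a=2
  step 7: m=7, q=12, a=1
  step 8: m=5, q=11, a=1
  step 9: m=6, q=11, a=1
  step 10: m=5, q=12, a=1
  step 11: m=7, q=9, a=2
  step 12: m=11, q=4, a=5
  step 13: m=9, q=19, a=1
  step 14: m=10, q=3, a=7
  step 15: m=11, q=12, a=1
  step 16: m=1, q=13, a=1
  step 17: m=12, q=1, a=24
a_17 = 2*a_0 = 24, so the period closes here.
sqrt(157) = [12; 1, 1, 7, 1, 5, 2, 1, 1, 1, 1, 2, 5, 1, 7, 1, 1, 24]
Period length = 17

17


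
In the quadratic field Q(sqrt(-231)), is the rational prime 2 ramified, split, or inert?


K = Q(sqrt(-231)). Since d mod 4 = 1, disc(K) = -231.
Check p | disc: -231 mod 2 = 1.
p=2 does not divide disc (d is 1 mod 4). 2 splits iff d = 1 mod 8.
d mod 8 = 1, so (d/2) = 1.
(d/p) = 1, so p splits: (p) = P*P' with e=1, f=1, g=2.
Therefore p is split.

split


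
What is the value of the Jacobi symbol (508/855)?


Compute (508/855) via quadratic reciprocity:
  pull out 2: (2/855) = +1  (since 855 mod 8 = 7)
  pull out 2: (2/855) = +1  (since 855 mod 8 = 7)
  reciprocity: (127/855) -> -(855/127)
  reduce: (93/127)
  reciprocity: (93/127) -> +(127/93)
  reduce: (34/93)
  pull out 2: (2/93) = -1  (since 93 mod 8 = 5)
  reciprocity: (17/93) -> +(93/17)
  reduce: (8/17)
  pull out 2: (2/17) = +1  (since 17 mod 8 = 1)
  pull out 2: (2/17) = +1  (since 17 mod 8 = 1)
  pull out 2: (2/17) = +1  (since 17 mod 8 = 1)
  (1/17) = 1
Product of signs = 1

1


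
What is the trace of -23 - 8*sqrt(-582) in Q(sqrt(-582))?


Tr(a + b*sqrt(d)) = (a + b*sqrt(d)) + (a - b*sqrt(d)) = 2a
= 2 * (-23)
= -46

-46


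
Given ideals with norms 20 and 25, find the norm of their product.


N(IJ) = N(I) * N(J)
= 20 * 25
= 500

500


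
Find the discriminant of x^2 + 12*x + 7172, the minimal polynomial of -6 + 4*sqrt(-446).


The element -6 + 4*sqrt(-446) has minimal polynomial:
x^2 + 12*x + 7172
Discriminant = (12)^2 - 4*(7172)
= 144 - 28688
= -28544

-28544


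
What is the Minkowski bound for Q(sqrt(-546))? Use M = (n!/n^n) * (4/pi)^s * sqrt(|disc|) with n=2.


d = -546, d mod 4 = 2, so disc(K) = 4d = -2184; |disc(K)| = 2184
Imaginary quadratic field, so n = 2, s = r2 = 1, r1 = 0
M = (n!/n^n) * (4/pi)^s * sqrt(|disc(K)|) = (2!/2^2) * (4/pi)^1 * sqrt(2184)
= 0.5 * 1.273240 * 46.733286
= 29.7513

29.7513


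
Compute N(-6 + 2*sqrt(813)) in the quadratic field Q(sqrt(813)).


N(a + b*sqrt(d)) = a^2 - d*b^2
= (-6)^2 - (813)*(2)^2
= 36 - 3252
= -3216

-3216


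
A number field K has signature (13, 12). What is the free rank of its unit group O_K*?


By Dirichlet's unit theorem:
rank = r1 + r2 - 1
= 13 + 12 - 1
= 24

24


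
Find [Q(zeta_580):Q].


The degree equals Euler's totient phi(580).
580 = 2^2 * 5 * 29
phi(580) = 224

224


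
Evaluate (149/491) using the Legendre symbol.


p = 491 is prime, so compute (149/491) with the reciprocity algorithm (Jacobi-symbol steps: pull out 2s via (2/n), flip via reciprocity, reduce):
  reciprocity: (149/491) -> +(491/149)
  reduce: (44/149)
  pull out 2: (2/149) = -1  (since 149 mod 8 = 5)
  pull out 2: (2/149) = -1  (since 149 mod 8 = 5)
  reciprocity: (11/149) -> +(149/11)
  reduce: (6/11)
  pull out 2: (2/11) = -1  (since 11 mod 8 = 3)
  reciprocity: (3/11) -> -(11/3)
  reduce: (2/3)
  pull out 2: (2/3) = -1  (since 3 mod 8 = 3)
  (1/3) = 1
Product of signs = -1
(149/491) = -1

-1


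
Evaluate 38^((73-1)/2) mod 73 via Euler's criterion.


p = 73 is prime and the exponent is (p-1)/2 = 36, so by Euler's criterion 38^36 = (38/73) = +1 or -1 mod 73.
Compute by square-and-multiply:
  36 = 32 + 4 (binary 100100)
  Repeated squaring mod 73: 38^1 = 38, 38^2 = 57, 38^4 = 37, 38^8 = 55, 38^16 = 32, 38^32 = 2
  38^36 = 38^32 * 38^4 = 2 * 37 mod 73
    2 * 37 = 74 = 1 mod 73
  38^36 = 1 mod 73
Result 1: 38 is a quadratic residue mod 73.
38^36 mod 73 = 1

1


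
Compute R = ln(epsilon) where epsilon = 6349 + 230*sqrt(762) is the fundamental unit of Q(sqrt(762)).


epsilon = 6349 + 230*sqrt(762)
= 12697.9999
R = ln(12697.9999)
= 9.4492

9.4492


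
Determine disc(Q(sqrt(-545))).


For K = Q(sqrt(d)) with d squarefree: disc(K) = d if d = 1 mod 4, and disc(K) = 4d if d = 2 or 3 mod 4.
Here d = -545, and d mod 4 = 3.
d = 3 mod 4, not 1 (O_K = Z[sqrt(d)]), so disc(K) = 4d = 4 * (-545) = -2180

-2180


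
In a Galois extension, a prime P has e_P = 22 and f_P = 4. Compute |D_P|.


|D_P| = e * f
= 22 * 4
= 88

88


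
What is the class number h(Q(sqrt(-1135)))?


K = Q(sqrt(-1135)). d mod 4 = 1, so D = disc(K) = d = -1135
h(K) equals the number of primitive reduced positive-definite forms (a, b, c) = a*x^2 + b*x*y + c*y^2 with b^2 - 4ac = D,
where reduced means |b| <= a <= c, with b >= 0 whenever |b| = a or a = c, and primitive means gcd(a, b, c) = 1.
Reduced forces 3a^2 <= |D| = 1135, so 1 <= a <= 19; b must have the parity of D, and c = (b^2 - D)/(4a) must be an integer >= a.
Enumerate a = 1..19, b in [-a, a]:
  a=1: (1, 1, 284)  [1]
  a=2: (2, -1, 142), (2, 1, 142)  [2]
  a=3: none
  a=4: (4, -1, 71), (4, 1, 71)  [2]
  a=5: (5, 5, 58)  [1]
  a=6..7: none
  a=8: (8, -7, 37), (8, 7, 37)  [2]
  a=9: none
  a=10: (10, -5, 29), (10, 5, 29)  [2]
  a=11: (11, -3, 26), (11, 3, 26)  [2]
  a=12: none
  a=13: (13, -3, 22), (13, 3, 22)  [2]
  a=14..15: none
  a=16: (16, -9, 19), (16, 9, 19)  [2]
  a=17: (17, -15, 20), (17, 15, 20)  [2]
  a=18..19: none
Total reduced forms: 1 + 2 + 2 + 1 + 2 + 2 + 2 + 2 + 2 + 2 = 18
h = 18

18


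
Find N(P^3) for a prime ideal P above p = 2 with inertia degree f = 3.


N(P^a) = p^(a*f)
= 2^(3*3)
= 2^9
= 512

512


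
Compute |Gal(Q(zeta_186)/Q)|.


|Gal(Q(zeta_186)/Q)| = phi(186)
= 60

60


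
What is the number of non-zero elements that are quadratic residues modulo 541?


For prime p, the number of non-zero quadratic residues is (p-1)/2.
= (541-1)/2
= 270

270


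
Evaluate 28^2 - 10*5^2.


x^2 - d*y^2
= 28^2 - 10*5^2
= 784 - 250
= 534

534


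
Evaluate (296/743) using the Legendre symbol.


p = 743 is prime, so compute (296/743) with the reciprocity algorithm (Jacobi-symbol steps: pull out 2s via (2/n), flip via reciprocity, reduce):
  pull out 2: (2/743) = +1  (since 743 mod 8 = 7)
  pull out 2: (2/743) = +1  (since 743 mod 8 = 7)
  pull out 2: (2/743) = +1  (since 743 mod 8 = 7)
  reciprocity: (37/743) -> +(743/37)
  reduce: (3/37)
  reciprocity: (3/37) -> +(37/3)
  reduce: (1/3)
  (1/3) = 1
Product of signs = 1
(296/743) = 1

1
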